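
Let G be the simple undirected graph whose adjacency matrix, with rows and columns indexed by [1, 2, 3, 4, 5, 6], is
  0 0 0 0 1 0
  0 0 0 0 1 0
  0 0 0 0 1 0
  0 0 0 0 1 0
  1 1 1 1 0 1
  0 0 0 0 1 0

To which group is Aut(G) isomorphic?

the symmetric group on 5 letters

Vertex 5 has degree 5 and every other vertex has degree 1, so G is the star K_{1,5} with centre 5. The 5 leaves are pairwise interchangeable while the centre is fixed, giving Aut(G) = S_5.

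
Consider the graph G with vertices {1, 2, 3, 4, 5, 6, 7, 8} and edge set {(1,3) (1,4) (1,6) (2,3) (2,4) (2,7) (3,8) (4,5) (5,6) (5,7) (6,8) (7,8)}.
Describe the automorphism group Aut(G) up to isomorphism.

G is 3-regular and bipartite on 2^3 = 8 vertices with girth 4; it is the hypercube graph Q_3. Aut(Q_3) consists of the signed permutations of the 3 coordinate axes: 3! permutations times 2^3 sign flips, so |Aut| = 2^3·3! = 48.

Z_2^3 ⋊ S_3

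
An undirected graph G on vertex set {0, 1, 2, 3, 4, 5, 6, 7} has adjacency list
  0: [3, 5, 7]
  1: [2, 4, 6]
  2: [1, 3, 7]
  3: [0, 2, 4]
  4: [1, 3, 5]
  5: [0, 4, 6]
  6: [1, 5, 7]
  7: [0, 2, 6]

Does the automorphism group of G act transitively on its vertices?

Yes

G is 3-regular and bipartite on 2^3 = 8 vertices with girth 4; it is the hypercube graph Q_3. Aut(Q_3) consists of the signed permutations of the 3 coordinate axes: 3! permutations times 2^3 sign flips, so |Aut| = 2^3·3! = 48. This group acts transitively on the 8 vertices.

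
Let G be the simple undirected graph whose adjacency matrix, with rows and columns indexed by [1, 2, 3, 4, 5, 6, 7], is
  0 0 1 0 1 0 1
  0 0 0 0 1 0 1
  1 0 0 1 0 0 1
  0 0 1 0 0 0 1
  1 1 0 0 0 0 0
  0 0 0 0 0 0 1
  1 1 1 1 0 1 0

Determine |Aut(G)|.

The degree sequence is [3, 2, 3, 2, 2, 1, 5]. Checking the degree-preserving permutations of the vertex set shows that none except the identity preserves every edge, so Aut(G) is trivial.

1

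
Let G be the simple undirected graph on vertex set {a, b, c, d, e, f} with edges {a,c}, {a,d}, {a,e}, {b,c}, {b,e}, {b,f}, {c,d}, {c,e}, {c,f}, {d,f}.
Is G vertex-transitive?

No

Vertex c is the only vertex of degree 5, so every automorphism fixes it; G is not vertex-transitive.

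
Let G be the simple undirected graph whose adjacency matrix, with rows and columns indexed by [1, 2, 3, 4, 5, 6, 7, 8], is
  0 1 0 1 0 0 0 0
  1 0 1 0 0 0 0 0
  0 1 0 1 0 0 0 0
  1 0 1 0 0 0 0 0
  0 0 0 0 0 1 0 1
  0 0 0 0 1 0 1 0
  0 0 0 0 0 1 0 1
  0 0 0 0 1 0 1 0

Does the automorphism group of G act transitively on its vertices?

Yes

G has two connected components, {1, 2, 3, 4} and {5, 6, 7, 8}; each is 2-regular, so G = C_4 ⊔ C_4. With two isomorphic components, Aut(G) = Aut(C_4) ≀ S_2 = (D_4 × D_4) ⋊ Z_2: permute each cycle by D_4, then optionally swap the two cycles. Order 2·(2·4)² = 128. Under this action every vertex can be carried to every other, so G is vertex-transitive.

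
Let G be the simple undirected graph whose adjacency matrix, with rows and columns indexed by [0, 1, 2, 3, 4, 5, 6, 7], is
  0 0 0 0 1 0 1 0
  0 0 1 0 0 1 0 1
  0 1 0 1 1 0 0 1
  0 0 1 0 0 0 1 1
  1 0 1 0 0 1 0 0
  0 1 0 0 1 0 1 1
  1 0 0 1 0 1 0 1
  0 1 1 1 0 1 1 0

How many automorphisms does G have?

1

The degree sequence is [2, 3, 4, 3, 3, 4, 4, 5]. Checking the degree-preserving permutations of the vertex set shows that none except the identity preserves every edge, so Aut(G) is trivial.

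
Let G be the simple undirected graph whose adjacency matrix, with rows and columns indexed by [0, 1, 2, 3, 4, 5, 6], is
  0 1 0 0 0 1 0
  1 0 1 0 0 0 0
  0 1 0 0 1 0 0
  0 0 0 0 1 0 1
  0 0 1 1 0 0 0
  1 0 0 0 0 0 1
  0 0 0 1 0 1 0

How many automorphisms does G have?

Every vertex has degree 2 and the graph is connected, so G is the 7-cycle C_7. C_7 has 7 rotations and 7 reflections, so Aut(C_7) ≅ D_7 of order 14.

14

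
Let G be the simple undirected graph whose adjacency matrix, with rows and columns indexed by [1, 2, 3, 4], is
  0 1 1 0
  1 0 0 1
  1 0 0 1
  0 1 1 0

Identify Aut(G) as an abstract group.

D_4

Every vertex has degree 2 and the graph is connected, so G is the 4-cycle C_4. The automorphisms of the 4-cycle are exactly the symmetries of a regular 4-gon: the dihedral group D_4, |D_4| = 8.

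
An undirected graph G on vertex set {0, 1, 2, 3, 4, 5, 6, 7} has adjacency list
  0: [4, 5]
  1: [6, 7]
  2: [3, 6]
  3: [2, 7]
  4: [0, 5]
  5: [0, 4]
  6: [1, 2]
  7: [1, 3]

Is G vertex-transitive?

G has two connected components, {1, 2, 3, 6, 7} and {0, 4, 5}; each is 2-regular, so G = C_5 ⊔ C_3. The orbit of 0 under Aut(G) is {0, 4, 5}, which does not contain 1, so G is not vertex-transitive.

No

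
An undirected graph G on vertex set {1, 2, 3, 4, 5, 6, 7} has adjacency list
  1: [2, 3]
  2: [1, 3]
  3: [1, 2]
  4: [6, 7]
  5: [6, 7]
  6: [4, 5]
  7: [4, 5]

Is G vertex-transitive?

G has two connected components, {4, 5, 6, 7} and {1, 2, 3}; each is 2-regular, so G = C_4 ⊔ C_3. The orbit of 1 under Aut(G) is {1, 2, 3}, which does not contain 4, so G is not vertex-transitive.

No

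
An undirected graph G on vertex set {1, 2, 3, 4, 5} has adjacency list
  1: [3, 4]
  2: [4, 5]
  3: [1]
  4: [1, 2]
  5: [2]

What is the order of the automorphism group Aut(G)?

The degree sequence is [2, 2, 1, 2, 1]; the two degree-1 vertices 3 and 5 are the ends of a path, so G = P_5. A path has exactly one nontrivial symmetry — reversal — giving Aut(G) of order 2.

2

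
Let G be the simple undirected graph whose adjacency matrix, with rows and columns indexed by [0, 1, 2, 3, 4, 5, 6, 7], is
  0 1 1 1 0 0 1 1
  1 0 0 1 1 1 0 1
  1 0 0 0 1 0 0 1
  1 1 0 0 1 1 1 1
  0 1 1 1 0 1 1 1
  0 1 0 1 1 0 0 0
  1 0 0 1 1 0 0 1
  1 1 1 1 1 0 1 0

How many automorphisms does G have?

1

The degree sequence is [5, 5, 3, 6, 6, 3, 4, 6]. Checking the degree-preserving permutations of the vertex set shows that none except the identity preserves every edge, so Aut(G) is trivial.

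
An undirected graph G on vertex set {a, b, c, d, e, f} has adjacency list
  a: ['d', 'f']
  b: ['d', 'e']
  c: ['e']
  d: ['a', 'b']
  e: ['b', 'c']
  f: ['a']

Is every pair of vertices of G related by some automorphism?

Automorphisms preserve degree, but G has vertices of degree 1 and vertices of degree 2; no automorphism maps one to the other, so G is not vertex-transitive.

No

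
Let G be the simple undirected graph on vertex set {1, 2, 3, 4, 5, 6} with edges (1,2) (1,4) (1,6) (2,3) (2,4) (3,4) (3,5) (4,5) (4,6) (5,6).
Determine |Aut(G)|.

Vertex 4 is the unique vertex of degree 5; the remaining 5 vertices each have degree 3 and induce a cycle, so G is the wheel on 6 vertices with hub 4. With the hub fixed, the remaining symmetry is that of the rim cycle C_5, giving the dihedral group D_5.

10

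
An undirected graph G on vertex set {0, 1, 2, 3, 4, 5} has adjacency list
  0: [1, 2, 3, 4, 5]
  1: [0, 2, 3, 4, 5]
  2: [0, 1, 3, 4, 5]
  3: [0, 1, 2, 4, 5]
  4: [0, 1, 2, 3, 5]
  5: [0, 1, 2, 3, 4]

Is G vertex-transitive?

Yes

All 6 vertices are pairwise adjacent: G = K_6. Every bijection on the vertex set is an automorphism of K_6; hence Aut(K_6) ≅ S_6, order 720. Under this action every vertex can be carried to every other, so G is vertex-transitive.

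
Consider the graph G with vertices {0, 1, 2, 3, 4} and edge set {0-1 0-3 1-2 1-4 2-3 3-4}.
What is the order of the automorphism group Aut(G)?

The vertices split by degree into {1, 3} (degree 3) and {0, 2, 4} (degree 2); every edge runs between the two parts, so G is the complete bipartite graph K_{2,3}. The parts have unequal sizes, so no automorphism swaps them; each part is permuted independently, giving S_3 × S_2 of order 3!·2! = 12.

12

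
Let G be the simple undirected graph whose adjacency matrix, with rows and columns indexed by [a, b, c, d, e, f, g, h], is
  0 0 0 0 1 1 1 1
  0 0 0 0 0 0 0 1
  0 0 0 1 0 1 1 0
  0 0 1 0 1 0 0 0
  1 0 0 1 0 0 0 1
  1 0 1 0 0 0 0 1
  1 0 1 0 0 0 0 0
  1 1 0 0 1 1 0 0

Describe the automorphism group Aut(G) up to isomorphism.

Degrees alone do not determine every vertex (e.g. a and h both have degree 4), but their neighbour-degree multisets differ: N(a) has degrees [2, 3, 3, 4] while N(h) has degrees [1, 3, 3, 4]. Repeating this refinement separates all vertices, so the only automorphism is the identity.

the trivial group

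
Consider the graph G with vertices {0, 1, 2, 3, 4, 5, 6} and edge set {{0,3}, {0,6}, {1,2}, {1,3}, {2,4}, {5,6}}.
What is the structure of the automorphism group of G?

Z_2

The degree sequence is [2, 2, 2, 2, 1, 1, 2]; the two degree-1 vertices 4 and 5 are the ends of a path, so G = P_7. A path has exactly one nontrivial symmetry — reversal — giving Aut(G) of order 2.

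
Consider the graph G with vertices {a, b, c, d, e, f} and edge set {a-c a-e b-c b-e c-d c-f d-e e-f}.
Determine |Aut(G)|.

48

The vertices split by degree into {c, e} (degree 4) and {a, b, d, f} (degree 2); every edge runs between the two parts, so G is the complete bipartite graph K_{2,4}. Automorphisms preserve the bipartition setwise (since the parts differ in size) and act as S_4 × S_2 within it; |Aut| = 48.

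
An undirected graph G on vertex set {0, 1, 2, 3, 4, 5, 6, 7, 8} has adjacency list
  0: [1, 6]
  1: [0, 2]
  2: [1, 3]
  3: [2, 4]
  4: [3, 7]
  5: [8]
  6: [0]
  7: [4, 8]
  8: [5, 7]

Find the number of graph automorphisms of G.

2

The degree sequence is [2, 2, 2, 2, 2, 1, 1, 2, 2]; the two degree-1 vertices 5 and 6 are the ends of a path, so G = P_9. The only nontrivial automorphism of a path is the end-to-end reflection, so Aut(G) ≅ Z_2.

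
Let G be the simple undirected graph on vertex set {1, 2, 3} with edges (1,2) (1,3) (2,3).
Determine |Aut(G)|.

6

All 3 vertices are pairwise adjacent: G = K_3. Every bijection on the vertex set is an automorphism of K_3; hence Aut(K_3) ≅ S_3, order 6.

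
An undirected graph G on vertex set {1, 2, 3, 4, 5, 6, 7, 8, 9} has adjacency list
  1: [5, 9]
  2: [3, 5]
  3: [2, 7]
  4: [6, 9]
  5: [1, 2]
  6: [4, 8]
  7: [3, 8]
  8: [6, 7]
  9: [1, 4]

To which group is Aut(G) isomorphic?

the dihedral group of order 18

Every vertex has degree 2 and the graph is connected, so G is the 9-cycle C_9. C_9 has 9 rotations and 9 reflections, so Aut(C_9) ≅ D_9 of order 18.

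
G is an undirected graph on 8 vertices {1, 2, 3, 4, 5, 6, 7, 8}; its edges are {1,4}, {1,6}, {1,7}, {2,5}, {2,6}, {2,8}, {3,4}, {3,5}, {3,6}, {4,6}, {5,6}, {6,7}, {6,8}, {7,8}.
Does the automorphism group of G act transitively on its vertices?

Vertex 6 is the only vertex of degree 7, so every automorphism fixes it; G is not vertex-transitive.

No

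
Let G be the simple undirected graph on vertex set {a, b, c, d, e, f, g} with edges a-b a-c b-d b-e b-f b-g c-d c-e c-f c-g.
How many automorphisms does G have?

240

The vertices split by degree into {b, c} (degree 5) and {a, d, e, f, g} (degree 2); every edge runs between the two parts, so G is the complete bipartite graph K_{2,5}. Automorphisms preserve the bipartition setwise (since the parts differ in size) and act as S_2 × S_5 within it; |Aut| = 240.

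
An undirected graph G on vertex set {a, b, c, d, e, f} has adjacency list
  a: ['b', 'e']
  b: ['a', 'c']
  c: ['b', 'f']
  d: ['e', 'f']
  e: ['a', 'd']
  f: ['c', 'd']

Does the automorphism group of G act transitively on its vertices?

G is 2-regular and connected on 6 vertices, i.e. the cycle C_6. C_6 has 6 rotations and 6 reflections, so Aut(C_6) ≅ D_6 of order 12. This group acts transitively on the 6 vertices.

Yes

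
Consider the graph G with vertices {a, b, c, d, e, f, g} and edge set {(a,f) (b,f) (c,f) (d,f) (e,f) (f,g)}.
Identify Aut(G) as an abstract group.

Vertex f has degree 6 and every other vertex has degree 1, so G is the star K_{1,6} with centre f. Any automorphism fixes the centre and permutes the 6 leaves freely, so Aut(G) ≅ S_6 of order 6! = 720.

the symmetric group on 6 letters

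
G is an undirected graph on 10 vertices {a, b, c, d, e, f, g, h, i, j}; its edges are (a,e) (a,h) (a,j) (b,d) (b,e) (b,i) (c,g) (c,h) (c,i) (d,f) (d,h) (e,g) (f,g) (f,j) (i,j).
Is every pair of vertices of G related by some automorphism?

G is 3-regular on 10 vertices with no triangles and no 4-cycles (girth 5): this is the Petersen graph. It is a classical fact that the Petersen graph has automorphism group S_5 (order 120), arising from its description as the Kneser graph K(5,2). Under this action every vertex can be carried to every other, so G is vertex-transitive.

Yes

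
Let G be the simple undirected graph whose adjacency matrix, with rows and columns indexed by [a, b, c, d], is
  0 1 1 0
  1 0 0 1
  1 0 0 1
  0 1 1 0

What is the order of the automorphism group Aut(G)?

G is 2-regular and connected on 4 vertices, i.e. the cycle C_4. C_4 has 4 rotations and 4 reflections, so Aut(C_4) ≅ D_4 of order 8.

8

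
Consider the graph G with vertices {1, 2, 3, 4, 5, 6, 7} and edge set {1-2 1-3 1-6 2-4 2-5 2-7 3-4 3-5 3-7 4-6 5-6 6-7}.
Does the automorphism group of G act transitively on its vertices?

Automorphisms preserve degree, but G has vertices of degree 3 and vertices of degree 4; no automorphism maps one to the other, so G is not vertex-transitive.

No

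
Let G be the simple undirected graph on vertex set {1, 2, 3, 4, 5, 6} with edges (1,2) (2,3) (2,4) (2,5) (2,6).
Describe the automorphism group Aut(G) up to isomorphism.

Vertex 2 has degree 5 and every other vertex has degree 1, so G is the star K_{1,5} with centre 2. The 5 leaves are pairwise interchangeable while the centre is fixed, giving Aut(G) = S_5.

the symmetric group on 5 letters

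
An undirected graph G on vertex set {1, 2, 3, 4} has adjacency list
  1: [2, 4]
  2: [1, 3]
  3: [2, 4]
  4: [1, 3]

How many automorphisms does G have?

8

G is 2-regular and bipartite on 2^2 = 4 vertices with girth 4; it is the hypercube graph Q_2. Aut(Q_2) consists of the signed permutations of the 2 coordinate axes: 2! permutations times 2^2 sign flips, so |Aut| = 2^2·2! = 8.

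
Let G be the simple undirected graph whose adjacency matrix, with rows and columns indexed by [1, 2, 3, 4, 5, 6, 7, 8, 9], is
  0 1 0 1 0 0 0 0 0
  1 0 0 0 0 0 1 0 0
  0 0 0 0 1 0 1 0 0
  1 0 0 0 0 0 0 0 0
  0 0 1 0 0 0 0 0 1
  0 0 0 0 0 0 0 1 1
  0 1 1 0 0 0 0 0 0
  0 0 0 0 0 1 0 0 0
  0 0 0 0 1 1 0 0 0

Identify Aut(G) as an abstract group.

the cyclic group of order 2

The degree sequence is [2, 2, 2, 1, 2, 2, 2, 1, 2]; the two degree-1 vertices 4 and 8 are the ends of a path, so G = P_9. The only nontrivial automorphism of a path is the end-to-end reflection, so Aut(G) ≅ Z_2.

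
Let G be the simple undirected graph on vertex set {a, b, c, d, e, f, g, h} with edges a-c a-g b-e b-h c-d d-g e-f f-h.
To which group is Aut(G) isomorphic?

D_4 ≀ Z_2

G has two connected components, {a, c, d, g} and {b, e, f, h}; each is 2-regular, so G = C_4 ⊔ C_4. With two isomorphic components, Aut(G) = Aut(C_4) ≀ S_2 = (D_4 × D_4) ⋊ Z_2: permute each cycle by D_4, then optionally swap the two cycles. Order 2·(2·4)² = 128.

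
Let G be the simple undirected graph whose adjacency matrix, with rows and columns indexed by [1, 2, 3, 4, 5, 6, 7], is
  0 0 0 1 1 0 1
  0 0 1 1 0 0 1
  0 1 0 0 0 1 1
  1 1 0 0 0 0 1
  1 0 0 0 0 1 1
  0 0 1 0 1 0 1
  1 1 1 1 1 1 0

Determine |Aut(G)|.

12

Vertex 7 is the unique vertex of degree 6; the remaining 6 vertices each have degree 3 and induce a cycle, so G is the wheel on 7 vertices with hub 7. With the hub fixed, the remaining symmetry is that of the rim cycle C_6, giving the dihedral group D_6.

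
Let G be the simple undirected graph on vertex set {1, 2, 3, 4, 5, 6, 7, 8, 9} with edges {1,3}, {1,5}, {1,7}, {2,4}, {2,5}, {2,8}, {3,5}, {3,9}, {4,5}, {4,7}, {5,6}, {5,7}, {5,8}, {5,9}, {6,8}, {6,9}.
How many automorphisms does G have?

Vertex 5 is the unique vertex of degree 8; the remaining 8 vertices each have degree 3 and induce a cycle, so G is the wheel on 9 vertices with hub 5. With the hub fixed, the remaining symmetry is that of the rim cycle C_8, giving the dihedral group D_8.

16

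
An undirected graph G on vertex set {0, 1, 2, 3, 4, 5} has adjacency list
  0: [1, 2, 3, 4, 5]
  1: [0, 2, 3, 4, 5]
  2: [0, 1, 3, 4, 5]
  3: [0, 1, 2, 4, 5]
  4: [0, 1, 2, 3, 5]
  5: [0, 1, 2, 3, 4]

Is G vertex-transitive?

All 6 vertices are pairwise adjacent: G = K_6. Any permutation of the 6 vertices preserves K_6, so Aut(K_6) = S_6 of order 6! = 720. Under this action every vertex can be carried to every other, so G is vertex-transitive.

Yes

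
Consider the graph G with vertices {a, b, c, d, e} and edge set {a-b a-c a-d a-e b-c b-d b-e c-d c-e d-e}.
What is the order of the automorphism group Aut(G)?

120

Every vertex has degree 4, so G is the complete graph K_5. Any permutation of the 5 vertices preserves K_5, so Aut(K_5) = S_5 of order 5! = 120.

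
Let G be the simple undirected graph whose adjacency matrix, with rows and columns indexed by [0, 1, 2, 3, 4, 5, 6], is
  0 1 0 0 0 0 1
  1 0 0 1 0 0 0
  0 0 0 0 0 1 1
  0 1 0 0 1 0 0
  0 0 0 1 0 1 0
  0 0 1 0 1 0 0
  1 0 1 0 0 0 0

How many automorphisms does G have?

Every vertex has degree 2 and the graph is connected, so G is the 7-cycle C_7. The automorphisms of the 7-cycle are exactly the symmetries of a regular 7-gon: the dihedral group D_7, |D_7| = 14.

14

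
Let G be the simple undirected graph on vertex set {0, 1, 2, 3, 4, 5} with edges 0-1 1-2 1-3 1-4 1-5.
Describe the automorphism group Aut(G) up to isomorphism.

S_5

Vertex 1 has degree 5 and every other vertex has degree 1, so G is the star K_{1,5} with centre 1. Any automorphism fixes the centre and permutes the 5 leaves freely, so Aut(G) ≅ S_5 of order 5! = 120.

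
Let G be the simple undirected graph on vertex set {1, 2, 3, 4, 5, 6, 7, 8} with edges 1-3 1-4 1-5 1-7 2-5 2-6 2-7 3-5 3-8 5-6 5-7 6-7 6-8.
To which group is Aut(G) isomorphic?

the trivial group

Degrees alone do not determine every vertex (e.g. 1 and 6 both have degree 4), but their neighbour-degree multisets differ: N(1) has degrees [1, 3, 4, 5] while N(6) has degrees [2, 3, 4, 5]. Repeating this refinement separates all vertices, so the only automorphism is the identity.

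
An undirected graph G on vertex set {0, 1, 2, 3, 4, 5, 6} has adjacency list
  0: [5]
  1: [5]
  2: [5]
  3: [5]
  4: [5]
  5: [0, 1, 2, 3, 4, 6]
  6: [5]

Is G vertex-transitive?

Vertex 5 is the only vertex of degree 6, so every automorphism fixes it; G is not vertex-transitive.

No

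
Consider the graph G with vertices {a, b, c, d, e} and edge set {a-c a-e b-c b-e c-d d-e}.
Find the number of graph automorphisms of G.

The vertices split by degree into {c, e} (degree 3) and {a, b, d} (degree 2); every edge runs between the two parts, so G is the complete bipartite graph K_{2,3}. The parts have unequal sizes, so no automorphism swaps them; each part is permuted independently, giving S_3 × S_2 of order 3!·2! = 12.

12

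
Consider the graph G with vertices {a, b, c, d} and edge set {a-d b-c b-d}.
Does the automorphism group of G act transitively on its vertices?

No

Automorphisms preserve degree, but G has vertices of degree 1 and vertices of degree 2; no automorphism maps one to the other, so G is not vertex-transitive.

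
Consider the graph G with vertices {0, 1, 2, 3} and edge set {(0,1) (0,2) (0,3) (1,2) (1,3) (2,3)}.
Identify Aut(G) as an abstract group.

Every vertex has degree 3, so G is the complete graph K_4. Any permutation of the 4 vertices preserves K_4, so Aut(K_4) = S_4 of order 4! = 24.

the symmetric group on 4 letters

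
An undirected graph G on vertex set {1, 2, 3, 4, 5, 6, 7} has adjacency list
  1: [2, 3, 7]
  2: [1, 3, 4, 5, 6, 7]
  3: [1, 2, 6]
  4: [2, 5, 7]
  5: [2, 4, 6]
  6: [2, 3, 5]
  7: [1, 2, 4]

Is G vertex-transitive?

Vertex 2 is the only vertex of degree 6, so every automorphism fixes it; G is not vertex-transitive.

No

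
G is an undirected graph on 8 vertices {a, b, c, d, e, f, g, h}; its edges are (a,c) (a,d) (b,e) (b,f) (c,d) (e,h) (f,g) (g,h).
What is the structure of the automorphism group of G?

D_3 × D_5

G has two connected components, {b, e, f, g, h} and {a, c, d}; each is 2-regular, so G = C_5 ⊔ C_3. No automorphism exchanges components of different sizes, hence Aut(G) is the direct product D_3 × D_5, order 60.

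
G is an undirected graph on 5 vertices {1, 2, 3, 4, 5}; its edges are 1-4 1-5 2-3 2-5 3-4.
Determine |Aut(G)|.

10

G is 2-regular and connected on 5 vertices, i.e. the cycle C_5. C_5 has 5 rotations and 5 reflections, so Aut(C_5) ≅ D_5 of order 10.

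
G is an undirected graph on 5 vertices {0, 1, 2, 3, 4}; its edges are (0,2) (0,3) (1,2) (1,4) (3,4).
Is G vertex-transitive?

Every vertex has degree 2 and the graph is connected, so G is the 5-cycle C_5. C_5 has 5 rotations and 5 reflections, so Aut(C_5) ≅ D_5 of order 10. Under this action every vertex can be carried to every other, so G is vertex-transitive.

Yes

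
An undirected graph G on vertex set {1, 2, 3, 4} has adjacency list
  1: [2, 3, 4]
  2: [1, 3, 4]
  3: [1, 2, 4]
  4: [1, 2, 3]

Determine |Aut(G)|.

24

All 4 vertices are pairwise adjacent: G = K_4. Every bijection on the vertex set is an automorphism of K_4; hence Aut(K_4) ≅ S_4, order 24.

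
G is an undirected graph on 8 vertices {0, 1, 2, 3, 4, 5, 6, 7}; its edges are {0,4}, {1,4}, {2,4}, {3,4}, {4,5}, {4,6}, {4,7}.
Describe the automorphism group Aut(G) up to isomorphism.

Vertex 4 has degree 7 and every other vertex has degree 1, so G is the star K_{1,7} with centre 4. The 7 leaves are pairwise interchangeable while the centre is fixed, giving Aut(G) = S_7.

S_7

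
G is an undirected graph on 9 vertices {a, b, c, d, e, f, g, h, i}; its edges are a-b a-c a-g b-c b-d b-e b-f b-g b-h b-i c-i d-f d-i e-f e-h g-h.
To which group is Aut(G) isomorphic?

Vertex b is the unique vertex of degree 8; the remaining 8 vertices each have degree 3 and induce a cycle, so G is the wheel on 9 vertices with hub b. With the hub fixed, the remaining symmetry is that of the rim cycle C_8, giving the dihedral group D_8.

D_8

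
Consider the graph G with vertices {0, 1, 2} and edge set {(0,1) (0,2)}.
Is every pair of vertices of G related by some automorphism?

No

Vertex 0 is the only vertex of degree 2, so every automorphism fixes it; G is not vertex-transitive.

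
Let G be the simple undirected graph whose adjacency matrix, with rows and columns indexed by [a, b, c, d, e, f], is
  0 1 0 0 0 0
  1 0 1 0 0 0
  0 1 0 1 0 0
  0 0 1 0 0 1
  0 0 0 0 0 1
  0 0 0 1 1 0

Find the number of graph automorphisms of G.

2

The degree sequence is [1, 2, 2, 2, 1, 2]; the two degree-1 vertices a and e are the ends of a path, so G = P_6. The only nontrivial automorphism of a path is the end-to-end reflection, so Aut(G) ≅ Z_2.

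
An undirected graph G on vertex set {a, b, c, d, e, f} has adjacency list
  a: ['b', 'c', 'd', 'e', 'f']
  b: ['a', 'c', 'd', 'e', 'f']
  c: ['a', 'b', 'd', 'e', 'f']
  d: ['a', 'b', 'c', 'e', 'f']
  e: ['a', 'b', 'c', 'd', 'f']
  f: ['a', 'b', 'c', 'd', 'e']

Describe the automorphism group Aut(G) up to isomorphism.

All 6 vertices are pairwise adjacent: G = K_6. Every bijection on the vertex set is an automorphism of K_6; hence Aut(K_6) ≅ S_6, order 720.

S_6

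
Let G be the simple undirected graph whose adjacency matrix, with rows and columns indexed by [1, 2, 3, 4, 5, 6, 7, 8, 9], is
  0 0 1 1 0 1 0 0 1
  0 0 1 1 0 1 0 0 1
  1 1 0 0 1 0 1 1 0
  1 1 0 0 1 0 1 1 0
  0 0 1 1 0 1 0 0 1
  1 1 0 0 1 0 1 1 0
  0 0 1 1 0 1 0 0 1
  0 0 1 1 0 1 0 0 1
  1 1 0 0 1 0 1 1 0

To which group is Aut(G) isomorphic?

The vertices split by degree into {3, 4, 6, 9} (degree 5) and {1, 2, 5, 7, 8} (degree 4); every edge runs between the two parts, so G is the complete bipartite graph K_{4,5}. The parts have unequal sizes, so no automorphism swaps them; each part is permuted independently, giving S_5 × S_4 of order 5!·4! = 2880.

S_5 × S_4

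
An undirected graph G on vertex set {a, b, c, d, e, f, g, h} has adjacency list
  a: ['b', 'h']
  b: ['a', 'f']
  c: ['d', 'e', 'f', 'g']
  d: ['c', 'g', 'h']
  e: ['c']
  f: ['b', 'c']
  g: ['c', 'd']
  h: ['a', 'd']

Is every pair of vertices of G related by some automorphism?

No

Vertex c is the only vertex of degree 4, so every automorphism fixes it; G is not vertex-transitive.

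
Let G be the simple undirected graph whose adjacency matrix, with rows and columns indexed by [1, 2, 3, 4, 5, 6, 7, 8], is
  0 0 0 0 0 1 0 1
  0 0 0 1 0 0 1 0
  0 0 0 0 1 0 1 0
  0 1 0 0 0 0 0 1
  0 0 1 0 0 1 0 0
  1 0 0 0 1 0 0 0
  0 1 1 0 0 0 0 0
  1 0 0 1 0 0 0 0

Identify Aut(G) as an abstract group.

G is 2-regular and connected on 8 vertices, i.e. the cycle C_8. C_8 has 8 rotations and 8 reflections, so Aut(C_8) ≅ D_8 of order 16.

the dihedral group of order 16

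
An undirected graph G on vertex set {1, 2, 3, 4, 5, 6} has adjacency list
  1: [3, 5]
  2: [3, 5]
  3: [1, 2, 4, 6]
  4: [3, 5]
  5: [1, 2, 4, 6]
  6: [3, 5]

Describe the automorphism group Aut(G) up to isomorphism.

The vertices split by degree into {3, 5} (degree 4) and {1, 2, 4, 6} (degree 2); every edge runs between the two parts, so G is the complete bipartite graph K_{2,4}. The parts have unequal sizes, so no automorphism swaps them; each part is permuted independently, giving S_4 × S_2 of order 4!·2! = 48.

S_4 × S_2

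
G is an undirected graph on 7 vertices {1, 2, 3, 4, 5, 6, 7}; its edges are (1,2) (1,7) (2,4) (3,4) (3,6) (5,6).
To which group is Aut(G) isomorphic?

The degree sequence is [2, 2, 2, 2, 1, 2, 1]; the two degree-1 vertices 5 and 7 are the ends of a path, so G = P_7. A path has exactly one nontrivial symmetry — reversal — giving Aut(G) of order 2.

C_2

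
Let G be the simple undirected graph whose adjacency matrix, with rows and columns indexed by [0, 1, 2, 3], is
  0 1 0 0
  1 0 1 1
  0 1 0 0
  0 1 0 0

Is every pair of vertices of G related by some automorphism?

Vertex 1 is the only vertex of degree 3, so every automorphism fixes it; G is not vertex-transitive.

No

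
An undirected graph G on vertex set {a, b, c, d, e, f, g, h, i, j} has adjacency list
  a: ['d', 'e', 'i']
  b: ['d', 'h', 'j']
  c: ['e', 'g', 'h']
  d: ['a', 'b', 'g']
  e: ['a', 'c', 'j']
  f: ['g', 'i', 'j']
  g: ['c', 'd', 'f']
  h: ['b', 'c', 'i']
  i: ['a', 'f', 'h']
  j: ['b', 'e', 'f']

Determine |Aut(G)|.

120

G is 3-regular on 10 vertices with no triangles and no 4-cycles (girth 5): this is the Petersen graph. Viewing the Petersen graph as the Kneser graph K(5,2) — vertices are 2-subsets of {1,…,5}, edges join disjoint pairs — its automorphisms are exactly the permutations of the 5-element set, so Aut ≅ S_5 of order 120.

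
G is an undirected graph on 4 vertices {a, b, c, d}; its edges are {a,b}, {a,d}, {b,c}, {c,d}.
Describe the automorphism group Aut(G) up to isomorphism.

G is 2-regular and bipartite on 2^2 = 4 vertices with girth 4; it is the hypercube graph Q_2. Aut(Q_2) consists of the signed permutations of the 2 coordinate axes: 2! permutations times 2^2 sign flips, so |Aut| = 2^2·2! = 8.

the dihedral group of order 8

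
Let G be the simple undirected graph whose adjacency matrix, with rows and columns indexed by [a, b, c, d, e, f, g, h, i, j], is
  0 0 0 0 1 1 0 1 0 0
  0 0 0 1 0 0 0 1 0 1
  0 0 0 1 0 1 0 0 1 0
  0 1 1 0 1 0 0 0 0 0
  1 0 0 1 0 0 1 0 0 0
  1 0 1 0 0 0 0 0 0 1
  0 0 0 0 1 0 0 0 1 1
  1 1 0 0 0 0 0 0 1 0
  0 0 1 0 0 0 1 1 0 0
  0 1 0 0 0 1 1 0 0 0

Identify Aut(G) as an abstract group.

G is 3-regular on 10 vertices with no triangles and no 4-cycles (girth 5): this is the Petersen graph. Viewing the Petersen graph as the Kneser graph K(5,2) — vertices are 2-subsets of {1,…,5}, edges join disjoint pairs — its automorphisms are exactly the permutations of the 5-element set, so Aut ≅ S_5 of order 120.

S_5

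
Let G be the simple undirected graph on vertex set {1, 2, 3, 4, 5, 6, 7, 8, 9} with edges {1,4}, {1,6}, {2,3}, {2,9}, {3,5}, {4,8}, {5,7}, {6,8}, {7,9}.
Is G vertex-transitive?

G has two connected components, {2, 3, 5, 7, 9} and {1, 4, 6, 8}; each is 2-regular, so G = C_5 ⊔ C_4. The orbit of 1 under Aut(G) is {1, 4, 6, 8}, which does not contain 2, so G is not vertex-transitive.

No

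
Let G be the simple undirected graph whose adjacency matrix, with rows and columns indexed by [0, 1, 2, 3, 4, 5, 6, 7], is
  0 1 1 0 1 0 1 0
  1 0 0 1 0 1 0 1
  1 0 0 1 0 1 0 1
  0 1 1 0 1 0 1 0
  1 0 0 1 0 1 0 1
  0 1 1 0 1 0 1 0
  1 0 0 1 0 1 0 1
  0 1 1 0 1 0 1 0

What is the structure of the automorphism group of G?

G is 4-regular and bipartite with parts {1, 2, 4, 6} and {0, 3, 5, 7} (each part is independent and every cross-pair is an edge), so G = K_{4,4}. Aut(K_{4,4}) is the wreath product S_4 ≀ Z_2: permute within each part, then optionally swap the parts; |Aut| = 2·(4!)² = 1152.

S_4 ≀ Z_2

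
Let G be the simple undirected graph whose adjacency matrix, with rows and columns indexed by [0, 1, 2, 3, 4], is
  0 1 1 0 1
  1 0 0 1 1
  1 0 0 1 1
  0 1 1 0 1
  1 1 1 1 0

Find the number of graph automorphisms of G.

8

Vertex 4 is the unique vertex of degree 4; the remaining 4 vertices each have degree 3 and induce a cycle, so G is the wheel on 5 vertices with hub 4. With the hub fixed, the remaining symmetry is that of the rim cycle C_4, giving the dihedral group D_4.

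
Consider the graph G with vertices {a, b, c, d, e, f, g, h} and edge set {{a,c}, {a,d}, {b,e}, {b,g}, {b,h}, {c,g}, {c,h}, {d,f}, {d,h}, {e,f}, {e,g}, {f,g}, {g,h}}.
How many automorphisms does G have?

The degree sequence is [2, 3, 3, 3, 3, 3, 5, 4]. Checking the degree-preserving permutations of the vertex set shows that none except the identity preserves every edge, so Aut(G) is trivial.

1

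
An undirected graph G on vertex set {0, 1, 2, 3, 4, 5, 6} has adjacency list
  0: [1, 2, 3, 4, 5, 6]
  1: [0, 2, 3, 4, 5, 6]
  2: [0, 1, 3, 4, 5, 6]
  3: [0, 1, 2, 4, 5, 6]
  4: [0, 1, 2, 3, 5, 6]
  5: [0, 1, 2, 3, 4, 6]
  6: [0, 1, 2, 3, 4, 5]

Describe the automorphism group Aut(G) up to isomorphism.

Every vertex has degree 6, so G is the complete graph K_7. Every bijection on the vertex set is an automorphism of K_7; hence Aut(K_7) ≅ S_7, order 5040.

the symmetric group on 7 letters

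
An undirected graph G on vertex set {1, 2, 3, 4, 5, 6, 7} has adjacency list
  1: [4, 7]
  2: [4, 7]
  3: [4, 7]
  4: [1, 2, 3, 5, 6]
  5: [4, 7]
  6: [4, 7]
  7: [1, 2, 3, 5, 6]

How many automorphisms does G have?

The vertices split by degree into {4, 7} (degree 5) and {1, 2, 3, 5, 6} (degree 2); every edge runs between the two parts, so G is the complete bipartite graph K_{2,5}. The parts have unequal sizes, so no automorphism swaps them; each part is permuted independently, giving S_5 × S_2 of order 5!·2! = 240.

240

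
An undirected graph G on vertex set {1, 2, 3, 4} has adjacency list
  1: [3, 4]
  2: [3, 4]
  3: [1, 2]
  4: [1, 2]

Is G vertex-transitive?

Yes

G is 2-regular and bipartite on 2^2 = 4 vertices with girth 4; it is the hypercube graph Q_2. Aut(Q_2) consists of the signed permutations of the 2 coordinate axes: 2! permutations times 2^2 sign flips, so |Aut| = 2^2·2! = 8. Under this action every vertex can be carried to every other, so G is vertex-transitive.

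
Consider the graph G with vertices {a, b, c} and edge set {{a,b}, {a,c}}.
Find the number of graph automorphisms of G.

2

The degree sequence is [2, 1, 1]; the two degree-1 vertices b and c are the ends of a path, so G = P_3. The only nontrivial automorphism of a path is the end-to-end reflection, so Aut(G) ≅ Z_2.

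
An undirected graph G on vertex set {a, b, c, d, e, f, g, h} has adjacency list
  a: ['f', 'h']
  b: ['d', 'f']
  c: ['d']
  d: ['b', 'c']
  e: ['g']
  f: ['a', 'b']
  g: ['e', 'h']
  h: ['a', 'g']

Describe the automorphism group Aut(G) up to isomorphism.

The degree sequence is [2, 2, 1, 2, 1, 2, 2, 2]; the two degree-1 vertices c and e are the ends of a path, so G = P_8. A path has exactly one nontrivial symmetry — reversal — giving Aut(G) of order 2.

the cyclic group of order 2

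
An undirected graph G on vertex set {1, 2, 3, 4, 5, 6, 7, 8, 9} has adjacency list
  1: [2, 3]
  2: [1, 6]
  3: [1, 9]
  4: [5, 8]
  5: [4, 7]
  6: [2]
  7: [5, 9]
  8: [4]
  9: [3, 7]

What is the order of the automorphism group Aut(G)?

2

The degree sequence is [2, 2, 2, 2, 2, 1, 2, 1, 2]; the two degree-1 vertices 6 and 8 are the ends of a path, so G = P_9. A path has exactly one nontrivial symmetry — reversal — giving Aut(G) of order 2.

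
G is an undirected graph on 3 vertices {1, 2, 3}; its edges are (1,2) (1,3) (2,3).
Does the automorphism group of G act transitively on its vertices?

Yes

Every vertex has degree 2, so G is the complete graph K_3. Any permutation of the 3 vertices preserves K_3, so Aut(K_3) = S_3 of order 3! = 6. This group acts transitively on the 3 vertices.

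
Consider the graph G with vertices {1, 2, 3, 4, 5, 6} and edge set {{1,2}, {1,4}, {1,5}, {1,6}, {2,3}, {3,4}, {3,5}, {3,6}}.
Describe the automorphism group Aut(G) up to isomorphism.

The vertices split by degree into {1, 3} (degree 4) and {2, 4, 5, 6} (degree 2); every edge runs between the two parts, so G is the complete bipartite graph K_{2,4}. The parts have unequal sizes, so no automorphism swaps them; each part is permuted independently, giving S_4 × S_2 of order 4!·2! = 48.

S_4 × S_2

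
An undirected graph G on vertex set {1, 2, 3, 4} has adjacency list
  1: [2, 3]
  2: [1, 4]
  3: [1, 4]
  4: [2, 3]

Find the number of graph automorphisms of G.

G is 2-regular and bipartite on 2^2 = 4 vertices with girth 4; it is the hypercube graph Q_2. Aut(Q_2) consists of the signed permutations of the 2 coordinate axes: 2! permutations times 2^2 sign flips, so |Aut| = 2^2·2! = 8.

8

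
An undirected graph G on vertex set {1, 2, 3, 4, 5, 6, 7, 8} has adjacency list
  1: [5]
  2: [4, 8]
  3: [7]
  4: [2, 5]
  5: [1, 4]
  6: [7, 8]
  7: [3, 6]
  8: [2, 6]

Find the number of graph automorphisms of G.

The degree sequence is [1, 2, 1, 2, 2, 2, 2, 2]; the two degree-1 vertices 1 and 3 are the ends of a path, so G = P_8. A path has exactly one nontrivial symmetry — reversal — giving Aut(G) of order 2.

2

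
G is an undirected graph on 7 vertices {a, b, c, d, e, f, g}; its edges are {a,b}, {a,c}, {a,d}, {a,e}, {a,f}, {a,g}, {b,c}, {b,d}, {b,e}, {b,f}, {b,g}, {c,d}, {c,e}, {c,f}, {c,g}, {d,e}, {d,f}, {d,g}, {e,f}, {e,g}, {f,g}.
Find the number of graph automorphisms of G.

Every vertex has degree 6, so G is the complete graph K_7. Every bijection on the vertex set is an automorphism of K_7; hence Aut(K_7) ≅ S_7, order 5040.

5040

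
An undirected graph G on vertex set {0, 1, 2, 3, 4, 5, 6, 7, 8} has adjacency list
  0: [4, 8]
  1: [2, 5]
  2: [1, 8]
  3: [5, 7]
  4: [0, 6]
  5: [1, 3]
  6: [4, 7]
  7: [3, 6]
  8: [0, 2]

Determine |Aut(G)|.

Every vertex has degree 2 and the graph is connected, so G is the 9-cycle C_9. The automorphisms of the 9-cycle are exactly the symmetries of a regular 9-gon: the dihedral group D_9, |D_9| = 18.

18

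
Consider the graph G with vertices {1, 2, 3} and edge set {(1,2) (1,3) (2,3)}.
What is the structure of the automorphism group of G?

the symmetric group on 3 letters

Every vertex has degree 2, so G is the complete graph K_3. Every bijection on the vertex set is an automorphism of K_3; hence Aut(K_3) ≅ S_3, order 6.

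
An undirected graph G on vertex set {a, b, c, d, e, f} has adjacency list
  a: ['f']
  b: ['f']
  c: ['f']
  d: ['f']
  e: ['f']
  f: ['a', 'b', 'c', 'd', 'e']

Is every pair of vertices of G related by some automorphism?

Vertex f is the only vertex of degree 5, so every automorphism fixes it; G is not vertex-transitive.

No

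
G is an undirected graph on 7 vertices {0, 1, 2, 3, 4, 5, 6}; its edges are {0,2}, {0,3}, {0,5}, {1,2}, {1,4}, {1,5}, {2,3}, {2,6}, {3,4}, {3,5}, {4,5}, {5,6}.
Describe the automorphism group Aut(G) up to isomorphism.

1

The degree sequence is [3, 3, 4, 4, 3, 5, 2]. Checking the degree-preserving permutations of the vertex set shows that none except the identity preserves every edge, so Aut(G) is trivial.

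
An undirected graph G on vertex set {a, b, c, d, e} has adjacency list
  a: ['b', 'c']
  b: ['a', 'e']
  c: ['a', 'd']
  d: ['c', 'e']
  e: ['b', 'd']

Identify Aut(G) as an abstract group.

G is 2-regular and connected on 5 vertices, i.e. the cycle C_5. The automorphisms of the 5-cycle are exactly the symmetries of a regular 5-gon: the dihedral group D_5, |D_5| = 10.

the dihedral group of order 10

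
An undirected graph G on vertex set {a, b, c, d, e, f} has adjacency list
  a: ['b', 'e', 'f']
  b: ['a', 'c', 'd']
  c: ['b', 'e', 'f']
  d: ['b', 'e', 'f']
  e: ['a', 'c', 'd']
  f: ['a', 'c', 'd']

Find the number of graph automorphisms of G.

72

G is 3-regular and bipartite with parts {a, c, d} and {b, e, f} (each part is independent and every cross-pair is an edge), so G = K_{3,3}. Aut(K_{3,3}) is the wreath product S_3 ≀ Z_2: permute within each part, then optionally swap the parts; |Aut| = 2·(3!)² = 72.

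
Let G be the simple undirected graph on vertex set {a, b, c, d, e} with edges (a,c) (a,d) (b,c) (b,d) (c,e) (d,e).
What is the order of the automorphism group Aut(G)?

The vertices split by degree into {c, d} (degree 3) and {a, b, e} (degree 2); every edge runs between the two parts, so G is the complete bipartite graph K_{2,3}. Automorphisms preserve the bipartition setwise (since the parts differ in size) and act as S_2 × S_3 within it; |Aut| = 12.

12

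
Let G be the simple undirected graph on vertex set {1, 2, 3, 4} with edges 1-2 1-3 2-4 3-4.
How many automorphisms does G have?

G is 2-regular and bipartite on 2^2 = 4 vertices with girth 4; it is the hypercube graph Q_2. Aut(Q_2) consists of the signed permutations of the 2 coordinate axes: 2! permutations times 2^2 sign flips, so |Aut| = 2^2·2! = 8.

8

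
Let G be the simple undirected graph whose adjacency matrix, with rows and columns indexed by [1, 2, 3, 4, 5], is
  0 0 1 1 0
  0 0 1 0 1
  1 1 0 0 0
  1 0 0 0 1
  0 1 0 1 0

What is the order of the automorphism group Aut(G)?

Every vertex has degree 2 and the graph is connected, so G is the 5-cycle C_5. C_5 has 5 rotations and 5 reflections, so Aut(C_5) ≅ D_5 of order 10.

10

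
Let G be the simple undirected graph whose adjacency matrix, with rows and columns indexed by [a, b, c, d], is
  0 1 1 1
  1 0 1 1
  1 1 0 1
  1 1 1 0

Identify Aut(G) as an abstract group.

S_4

Every vertex has degree 3, so G is the complete graph K_4. Every bijection on the vertex set is an automorphism of K_4; hence Aut(K_4) ≅ S_4, order 24.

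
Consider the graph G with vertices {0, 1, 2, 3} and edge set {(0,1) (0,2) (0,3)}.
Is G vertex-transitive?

No

Vertex 0 is the only vertex of degree 3, so every automorphism fixes it; G is not vertex-transitive.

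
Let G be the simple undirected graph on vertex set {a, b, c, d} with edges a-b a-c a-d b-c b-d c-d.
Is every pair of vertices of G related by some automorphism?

Yes

All 4 vertices are pairwise adjacent: G = K_4. Any permutation of the 4 vertices preserves K_4, so Aut(K_4) = S_4 of order 4! = 24. Under this action every vertex can be carried to every other, so G is vertex-transitive.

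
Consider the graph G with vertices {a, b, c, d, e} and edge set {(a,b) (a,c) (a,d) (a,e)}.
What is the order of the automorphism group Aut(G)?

Vertex a has degree 4 and every other vertex has degree 1, so G is the star K_{1,4} with centre a. The 4 leaves are pairwise interchangeable while the centre is fixed, giving Aut(G) = S_4.

24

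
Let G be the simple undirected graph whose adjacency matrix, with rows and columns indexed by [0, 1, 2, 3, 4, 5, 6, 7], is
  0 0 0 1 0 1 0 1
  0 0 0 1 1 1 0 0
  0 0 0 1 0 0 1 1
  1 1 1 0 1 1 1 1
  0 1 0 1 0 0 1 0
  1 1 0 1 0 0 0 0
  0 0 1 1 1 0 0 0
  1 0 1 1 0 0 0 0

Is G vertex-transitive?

No

Vertex 3 is the only vertex of degree 7, so every automorphism fixes it; G is not vertex-transitive.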